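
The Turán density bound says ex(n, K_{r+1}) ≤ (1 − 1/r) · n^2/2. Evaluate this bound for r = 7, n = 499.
Turán density bound = (6/7) · 499^2/2 = 747003/7 ≈ 106714.7143

Turán's theorem: ex(n, K_{r+1}) is achieved by the complete r-partite Turán graph T(n, r) with parts as balanced as possible, and is at most (1 − 1/r) · n^2/2. For r = 7, n = 499: the density bound is (6/7) · 249001/2 = 747003/7 ≈ 106714.7143. The integer-valued extremum is e(T(499, 7)) = 106714, which is strictly less than the density bound 747003/7 since 7 ∤ 499 (the parts of T(499, 7) cannot all be equal).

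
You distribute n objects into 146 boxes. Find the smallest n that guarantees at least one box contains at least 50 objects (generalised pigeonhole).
n = (50 − 1)·146 + 1 = 7155

By the generalised pigeonhole principle, to guarantee some box contains ≥ r objects we need more than (r − 1) · k objects total. Threshold: n = (r − 1) · k + 1. With r = 50 and k = 146: n = 49 · 146 + 1 = 7154 + 1 = 7155. For n = 7154 = 49 · 146, we can put exactly 49 objects in every box, avoiding 50 in any single one — so 7155 is tight.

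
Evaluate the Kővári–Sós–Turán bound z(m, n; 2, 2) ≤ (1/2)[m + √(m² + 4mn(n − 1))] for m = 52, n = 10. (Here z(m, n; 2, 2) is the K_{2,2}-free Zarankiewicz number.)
z(52, 10; 2, 2) ≤ (1/2)[52 + √(52² + 4·52·10·9)] = (1/2)[52 + √21424] = 99.1847

Kővári–Sós–Turán: let r_1, ..., r_52 be the row sums and z = Σ r_i the total number of 1s. Each pair of columns can share at most one row with both entries 1 (else a 2×2 all-ones block appears), so Σ_i C(r_i, 2) ≤ C(10, 2) = 45. By convexity Σ_i C(r_i, 2) ≥ 52·C(z/52, 2) = z(z − 52)/(2·52), giving z² − 52z − 52·10·9 ≤ 0 and hence z ≤ (1/2)[52 + √(2704 + 4·4680)] = (1/2)[52 + √21424] ≈ (1/2)(52 + 146.3694) = 99.1847.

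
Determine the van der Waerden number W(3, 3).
W(3, 3) = 27

W(3, 3) = 27. The lower bound W(3, 3) > 26 comes from an explicit good 3-colouring of [1, 26]; the upper bound W(3, 3) ≤ 27 was verified by exhaustive search over 3-colourings of [1, 27].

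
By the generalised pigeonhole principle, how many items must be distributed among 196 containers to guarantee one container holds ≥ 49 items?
n = (49 − 1)·196 + 1 = 9409

By the generalised pigeonhole principle, to guarantee some box contains ≥ r objects we need more than (r − 1) · k objects total. Threshold: n = (r − 1) · k + 1. With r = 49 and k = 196: n = 48 · 196 + 1 = 9408 + 1 = 9409. For n = 9408 = 48 · 196, we can put exactly 48 objects in every box, avoiding 49 in any single one — so 9409 is tight.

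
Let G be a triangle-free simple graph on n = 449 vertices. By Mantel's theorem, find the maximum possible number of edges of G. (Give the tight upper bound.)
ex(449, K_3) = ⌊449^2/4⌋ = 50400

Mantel (1907): a triangle-free graph on n vertices has at most ⌊n^2/4⌋ edges, with equality for the complete bipartite graph K_{⌊n/2⌋, ⌈n/2⌉}. For n = 449: ⌊449^2/4⌋ = ⌊201601/4⌋ = 50400. The extremal graph is K_{224, 225}, which has 224·225 = 50400 edges.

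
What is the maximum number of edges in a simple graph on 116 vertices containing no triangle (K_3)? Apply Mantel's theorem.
ex(116, K_3) = ⌊116^2/4⌋ = 3364

Mantel (1907): a triangle-free graph on n vertices has at most ⌊n^2/4⌋ edges, with equality for the complete bipartite graph K_{⌊n/2⌋, ⌈n/2⌉}. For n = 116: ⌊116^2/4⌋ = ⌊13456/4⌋ = 3364. The extremal graph is K_{58, 58}, which has 58·58 = 3364 edges.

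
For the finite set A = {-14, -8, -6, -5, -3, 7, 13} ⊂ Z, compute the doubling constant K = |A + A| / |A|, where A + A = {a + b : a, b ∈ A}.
K = |A + A| / |A| = 26/7

Enumerate A + A = {a + b : a, b ∈ A}. With |A| = 7, there are |A|^2 = 49 ordered sum pairs; collecting distinct values, A + A = {-28, -22, -20, -19, -17, -16, -14, -13, -12, -11, -10, -9, -8, -7, -6, -1, 1, 2, 4, 5, 7, 8, 10, 14, 20, 26}, so |A + A| = 26. Thus K = 26/7. For comparison, the minimum possible |A + A| over all 7-element sets is 2·7 − 1 = 13 (so min K = 13/7), attained only by arithmetic progressions.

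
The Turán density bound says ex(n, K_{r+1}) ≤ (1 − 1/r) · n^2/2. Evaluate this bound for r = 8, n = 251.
Turán density bound = (7/8) · 251^2/2 = 441007/16 ≈ 27562.9375

Turán's theorem: ex(n, K_{r+1}) is achieved by the complete r-partite Turán graph T(n, r) with parts as balanced as possible, and is at most (1 − 1/r) · n^2/2. For r = 8, n = 251: the density bound is (7/8) · 63001/2 = 441007/16 ≈ 27562.9375. The integer-valued extremum is e(T(251, 8)) = 27562, which is strictly less than the density bound 441007/16 since 8 ∤ 251 (the parts of T(251, 8) cannot all be equal).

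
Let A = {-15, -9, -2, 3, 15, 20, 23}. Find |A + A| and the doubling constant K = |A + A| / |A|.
K = |A + A| / |A| = 26/7

Enumerate A + A = {a + b : a, b ∈ A}. With |A| = 7, there are |A|^2 = 49 ordered sum pairs; collecting distinct values, A + A = {-30, -24, -18, -17, -12, -11, -6, -4, 0, 1, 5, 6, 8, 11, 13, 14, 18, 21, 23, 26, 30, 35, 38, 40, 43, 46}, so |A + A| = 26. Thus K = 26/7. For comparison, the minimum possible |A + A| over all 7-element sets is 2·7 − 1 = 13 (so min K = 13/7), attained only by arithmetic progressions.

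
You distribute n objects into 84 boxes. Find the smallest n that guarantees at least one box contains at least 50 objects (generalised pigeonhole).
n = (50 − 1)·84 + 1 = 4117

By the generalised pigeonhole principle, to guarantee some box contains ≥ r objects we need more than (r − 1) · k objects total. Threshold: n = (r − 1) · k + 1. With r = 50 and k = 84: n = 49 · 84 + 1 = 4116 + 1 = 4117. For n = 4116 = 49 · 84, we can put exactly 49 objects in every box, avoiding 50 in any single one — so 4117 is tight.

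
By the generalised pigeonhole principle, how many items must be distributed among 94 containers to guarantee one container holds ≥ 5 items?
n = (5 − 1)·94 + 1 = 377

By the generalised pigeonhole principle, to guarantee some box contains ≥ r objects we need more than (r − 1) · k objects total. Threshold: n = (r − 1) · k + 1. With r = 5 and k = 94: n = 4 · 94 + 1 = 376 + 1 = 377. For n = 376 = 4 · 94, we can put exactly 4 objects in every box, avoiding 5 in any single one — so 377 is tight.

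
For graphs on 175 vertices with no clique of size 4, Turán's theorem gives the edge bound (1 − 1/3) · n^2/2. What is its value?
Turán density bound = (2/3) · 175^2/2 = 30625/3 ≈ 10208.3333

Turán's theorem: ex(n, K_{r+1}) is achieved by the complete r-partite Turán graph T(n, r) with parts as balanced as possible, and is at most (1 − 1/r) · n^2/2. For r = 3, n = 175: the density bound is (2/3) · 30625/2 = 30625/3 ≈ 10208.3333. The integer-valued extremum is e(T(175, 3)) = 10208, which is strictly less than the density bound 30625/3 since 3 ∤ 175 (the parts of T(175, 3) cannot all be equal).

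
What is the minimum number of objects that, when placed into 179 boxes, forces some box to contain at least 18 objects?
n = (18 − 1)·179 + 1 = 3044

By the generalised pigeonhole principle, to guarantee some box contains ≥ r objects we need more than (r − 1) · k objects total. Threshold: n = (r − 1) · k + 1. With r = 18 and k = 179: n = 17 · 179 + 1 = 3043 + 1 = 3044. For n = 3043 = 17 · 179, we can put exactly 17 objects in every box, avoiding 18 in any single one — so 3044 is tight.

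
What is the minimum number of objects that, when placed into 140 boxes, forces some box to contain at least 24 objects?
n = (24 − 1)·140 + 1 = 3221

By the generalised pigeonhole principle, to guarantee some box contains ≥ r objects we need more than (r − 1) · k objects total. Threshold: n = (r − 1) · k + 1. With r = 24 and k = 140: n = 23 · 140 + 1 = 3220 + 1 = 3221. For n = 3220 = 23 · 140, we can put exactly 23 objects in every box, avoiding 24 in any single one — so 3221 is tight.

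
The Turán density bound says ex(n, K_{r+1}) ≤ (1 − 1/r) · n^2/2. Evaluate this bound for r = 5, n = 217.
Turán density bound = (4/5) · 217^2/2 = 94178/5 ≈ 18835.6

Turán's theorem: ex(n, K_{r+1}) is achieved by the complete r-partite Turán graph T(n, r) with parts as balanced as possible, and is at most (1 − 1/r) · n^2/2. For r = 5, n = 217: the density bound is (4/5) · 47089/2 = 94178/5 ≈ 18835.6. The integer-valued extremum is e(T(217, 5)) = 18835, which is strictly less than the density bound 94178/5 since 5 ∤ 217 (the parts of T(217, 5) cannot all be equal).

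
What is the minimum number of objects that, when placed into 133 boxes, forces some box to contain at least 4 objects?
n = (4 − 1)·133 + 1 = 400

By the generalised pigeonhole principle, to guarantee some box contains ≥ r objects we need more than (r − 1) · k objects total. Threshold: n = (r − 1) · k + 1. With r = 4 and k = 133: n = 3 · 133 + 1 = 399 + 1 = 400. For n = 399 = 3 · 133, we can put exactly 3 objects in every box, avoiding 4 in any single one — so 400 is tight.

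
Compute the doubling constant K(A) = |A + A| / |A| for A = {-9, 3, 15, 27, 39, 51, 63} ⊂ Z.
K = |A + A| / |A| = 13/7

Enumerate A + A = {a + b : a, b ∈ A}. With |A| = 7, there are |A|^2 = 49 ordered sum pairs; collecting distinct values, A + A = {-18, -6, 6, 18, 30, 42, 54, 66, 78, 90, 102, 114, 126}, so |A + A| = 13. Thus K = 13/7. Here |A + A| = 2|A| − 1 = 13, the minimum possible — so K = 13/7 is minimal, which holds iff A is an arithmetic progression.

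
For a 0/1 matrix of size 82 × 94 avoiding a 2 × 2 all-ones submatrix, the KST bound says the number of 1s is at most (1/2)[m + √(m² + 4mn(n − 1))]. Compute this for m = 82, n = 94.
z(82, 94; 2, 2) ≤ (1/2)[82 + √(82² + 4·82·94·93)] = (1/2)[82 + √2874100] = 888.6585

Kővári–Sós–Turán: let r_1, ..., r_82 be the row sums and z = Σ r_i the total number of 1s. Each pair of columns can share at most one row with both entries 1 (else a 2×2 all-ones block appears), so Σ_i C(r_i, 2) ≤ C(94, 2) = 4371. By convexity Σ_i C(r_i, 2) ≥ 82·C(z/82, 2) = z(z − 82)/(2·82), giving z² − 82z − 82·94·93 ≤ 0 and hence z ≤ (1/2)[82 + √(6724 + 4·716844)] = (1/2)[82 + √2874100] ≈ (1/2)(82 + 1695.3171) = 888.6585.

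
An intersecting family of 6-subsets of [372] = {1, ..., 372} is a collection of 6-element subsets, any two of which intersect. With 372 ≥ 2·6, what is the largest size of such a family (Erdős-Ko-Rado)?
max |F| = C(371, 5) = 57007846644

Erdős-Ko-Rado (1961): when n ≥ 2k, max |F| = C(n−1, k−1). The bound is attained by the star {A : i ∈ A} for any fixed i ∈ [n]. Here C(372−1, 6−1) = C(371, 5) = 57007846644.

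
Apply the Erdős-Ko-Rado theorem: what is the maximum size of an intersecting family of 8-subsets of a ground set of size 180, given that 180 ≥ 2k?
max |F| = C(179, 7) = 1037437234460

Erdős-Ko-Rado (1961): when n ≥ 2k, max |F| = C(n−1, k−1). The bound is attained by the star {A : i ∈ A} for any fixed i ∈ [n]. Here C(180−1, 8−1) = C(179, 7) = 1037437234460.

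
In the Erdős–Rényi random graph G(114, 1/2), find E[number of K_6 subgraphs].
E[# K_6] = C(114, 6) · (1/2)^C(6, 2) = 2666926108 / 2^15 = 666731527/8192 ≈ 81388.125854

For each 6-subset S of vertices (there are C(114, 6) = 2666926108 such S), let X_S = 1 if S induces a K_6 (all C(6, 2) = 15 edges present). Then P(X_S = 1) = (1/2)^15 = 1/32768. By linearity of expectation, E[# K_6] = C(114, 6) · (1/2)^15 = 2666926108 / 32768 = 666731527/8192 ≈ 81388.125854.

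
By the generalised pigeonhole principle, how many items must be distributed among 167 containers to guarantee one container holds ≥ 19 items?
n = (19 − 1)·167 + 1 = 3007

By the generalised pigeonhole principle, to guarantee some box contains ≥ r objects we need more than (r − 1) · k objects total. Threshold: n = (r − 1) · k + 1. With r = 19 and k = 167: n = 18 · 167 + 1 = 3006 + 1 = 3007. For n = 3006 = 18 · 167, we can put exactly 18 objects in every box, avoiding 19 in any single one — so 3007 is tight.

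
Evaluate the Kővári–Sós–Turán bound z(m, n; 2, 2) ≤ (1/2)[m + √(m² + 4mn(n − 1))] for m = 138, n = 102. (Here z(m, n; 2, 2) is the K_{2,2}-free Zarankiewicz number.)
z(138, 102; 2, 2) ≤ (1/2)[138 + √(138² + 4·138·102·101)] = (1/2)[138 + √5705748] = 1263.3354

Kővári–Sós–Turán: let r_1, ..., r_138 be the row sums and z = Σ r_i the total number of 1s. Each pair of columns can share at most one row with both entries 1 (else a 2×2 all-ones block appears), so Σ_i C(r_i, 2) ≤ C(102, 2) = 5151. By convexity Σ_i C(r_i, 2) ≥ 138·C(z/138, 2) = z(z − 138)/(2·138), giving z² − 138z − 138·102·101 ≤ 0 and hence z ≤ (1/2)[138 + √(19044 + 4·1421676)] = (1/2)[138 + √5705748] ≈ (1/2)(138 + 2388.6708) = 1263.3354.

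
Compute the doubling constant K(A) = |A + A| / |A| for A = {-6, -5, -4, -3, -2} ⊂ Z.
K = |A + A| / |A| = 9/5

Enumerate A + A = {a + b : a, b ∈ A}. With |A| = 5, there are |A|^2 = 25 ordered sum pairs; collecting distinct values, A + A = {-12, -11, -10, -9, -8, -7, -6, -5, -4}, so |A + A| = 9. Thus K = 9/5. Here |A + A| = 2|A| − 1 = 9, the minimum possible — so K = 9/5 is minimal, which holds iff A is an arithmetic progression.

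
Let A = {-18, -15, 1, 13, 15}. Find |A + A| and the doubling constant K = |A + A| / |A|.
K = |A + A| / |A| = 15/5 = 3

Enumerate A + A = {a + b : a, b ∈ A}. With |A| = 5, there are |A|^2 = 25 ordered sum pairs; collecting distinct values, A + A = {-36, -33, -30, -17, -14, -5, -3, -2, 0, 2, 14, 16, 26, 28, 30}, so |A + A| = 15. Thus K = 15/5 = 3. For comparison, the minimum possible |A + A| over all 5-element sets is 2·5 − 1 = 9 (so min K = 9/5), attained only by arithmetic progressions.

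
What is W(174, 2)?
W(174, 2) = 174 + 1 = 175

A 2-term AP is any pair of integers, so a monochromatic 2-AP exists iff some colour is used at least twice. With 174 colours, the colouring i ↦ i on {1, ..., 174} uses each colour once, avoiding any monochromatic pair, so W(174, 2) > 174. For {1, ..., 175}, pigeonhole forces two integers of the same colour, which form a monochromatic 2-AP. Hence W(174, 2) = 175.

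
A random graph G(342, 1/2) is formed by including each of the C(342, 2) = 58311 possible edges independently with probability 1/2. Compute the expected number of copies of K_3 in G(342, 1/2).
E[# K_3] = C(342, 3) · (1/2)^C(3, 2) = 6608580 / 2^3 = 1652145/2 = 826072.5

For each 3-subset S of vertices (there are C(342, 3) = 6608580 such S), let X_S = 1 if S induces a K_3 (all C(3, 2) = 3 edges present). Then P(X_S = 1) = (1/2)^3 = 1/8. By linearity of expectation, E[# K_3] = C(342, 3) · (1/2)^3 = 6608580 / 8 = 1652145/2 = 826072.5.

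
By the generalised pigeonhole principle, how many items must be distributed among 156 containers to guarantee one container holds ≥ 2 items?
n = (2 − 1)·156 + 1 = 157

By the generalised pigeonhole principle, to guarantee some box contains ≥ r objects we need more than (r − 1) · k objects total. Threshold: n = (r − 1) · k + 1. With r = 2 and k = 156: n = 1 · 156 + 1 = 156 + 1 = 157. For n = 156 = 1 · 156, we can put exactly 1 objects in every box, avoiding 2 in any single one — so 157 is tight.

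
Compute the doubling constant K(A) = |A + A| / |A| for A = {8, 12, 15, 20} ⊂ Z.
K = |A + A| / |A| = 10/4 = 5/2

Enumerate A + A = {a + b : a, b ∈ A}. With |A| = 4, there are |A|^2 = 16 ordered sum pairs; collecting distinct values, A + A = {16, 20, 23, 24, 27, 28, 30, 32, 35, 40}, so |A + A| = 10. Thus K = 10/4 = 5/2. For comparison, the minimum possible |A + A| over all 4-element sets is 2·4 − 1 = 7 (so min K = 7/4), attained only by arithmetic progressions.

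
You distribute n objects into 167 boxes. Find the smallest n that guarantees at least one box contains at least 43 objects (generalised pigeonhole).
n = (43 − 1)·167 + 1 = 7015

By the generalised pigeonhole principle, to guarantee some box contains ≥ r objects we need more than (r − 1) · k objects total. Threshold: n = (r − 1) · k + 1. With r = 43 and k = 167: n = 42 · 167 + 1 = 7014 + 1 = 7015. For n = 7014 = 42 · 167, we can put exactly 42 objects in every box, avoiding 43 in any single one — so 7015 is tight.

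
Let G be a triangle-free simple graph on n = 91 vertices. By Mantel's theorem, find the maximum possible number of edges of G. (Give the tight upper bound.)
ex(91, K_3) = ⌊91^2/4⌋ = 2070

Mantel (1907): a triangle-free graph on n vertices has at most ⌊n^2/4⌋ edges, with equality for the complete bipartite graph K_{⌊n/2⌋, ⌈n/2⌉}. For n = 91: ⌊91^2/4⌋ = ⌊8281/4⌋ = 2070. The extremal graph is K_{45, 46}, which has 45·46 = 2070 edges.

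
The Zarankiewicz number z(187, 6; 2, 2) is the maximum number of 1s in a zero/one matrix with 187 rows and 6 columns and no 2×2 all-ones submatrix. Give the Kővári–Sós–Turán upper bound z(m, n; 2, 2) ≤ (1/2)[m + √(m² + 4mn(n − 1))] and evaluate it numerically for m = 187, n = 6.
z(187, 6; 2, 2) ≤ (1/2)[187 + √(187² + 4·187·6·5)] = (1/2)[187 + √57409] = 213.3009

Kővári–Sós–Turán: let r_1, ..., r_187 be the row sums and z = Σ r_i the total number of 1s. Each pair of columns can share at most one row with both entries 1 (else a 2×2 all-ones block appears), so Σ_i C(r_i, 2) ≤ C(6, 2) = 15. By convexity Σ_i C(r_i, 2) ≥ 187·C(z/187, 2) = z(z − 187)/(2·187), giving z² − 187z − 187·6·5 ≤ 0 and hence z ≤ (1/2)[187 + √(34969 + 4·5610)] = (1/2)[187 + √57409] ≈ (1/2)(187 + 239.6018) = 213.3009.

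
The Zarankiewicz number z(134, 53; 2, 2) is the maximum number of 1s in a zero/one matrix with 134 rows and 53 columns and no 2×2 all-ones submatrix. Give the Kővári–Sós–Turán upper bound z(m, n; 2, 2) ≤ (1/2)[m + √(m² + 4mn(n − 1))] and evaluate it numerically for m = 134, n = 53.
z(134, 53; 2, 2) ≤ (1/2)[134 + √(134² + 4·134·53·52)] = (1/2)[134 + √1495172] = 678.3861

Kővári–Sós–Turán: let r_1, ..., r_134 be the row sums and z = Σ r_i the total number of 1s. Each pair of columns can share at most one row with both entries 1 (else a 2×2 all-ones block appears), so Σ_i C(r_i, 2) ≤ C(53, 2) = 1378. By convexity Σ_i C(r_i, 2) ≥ 134·C(z/134, 2) = z(z − 134)/(2·134), giving z² − 134z − 134·53·52 ≤ 0 and hence z ≤ (1/2)[134 + √(17956 + 4·369304)] = (1/2)[134 + √1495172] ≈ (1/2)(134 + 1222.7723) = 678.3861.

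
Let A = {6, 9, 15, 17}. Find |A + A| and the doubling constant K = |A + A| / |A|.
K = |A + A| / |A| = 10/4 = 5/2

Enumerate A + A = {a + b : a, b ∈ A}. With |A| = 4, there are |A|^2 = 16 ordered sum pairs; collecting distinct values, A + A = {12, 15, 18, 21, 23, 24, 26, 30, 32, 34}, so |A + A| = 10. Thus K = 10/4 = 5/2. For comparison, the minimum possible |A + A| over all 4-element sets is 2·4 − 1 = 7 (so min K = 7/4), attained only by arithmetic progressions.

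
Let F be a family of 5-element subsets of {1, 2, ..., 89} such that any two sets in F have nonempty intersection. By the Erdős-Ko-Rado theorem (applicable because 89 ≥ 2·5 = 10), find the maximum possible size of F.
max |F| = C(88, 4) = 2331890

Erdős-Ko-Rado (1961): when n ≥ 2k, max |F| = C(n−1, k−1). The bound is attained by the star {A : i ∈ A} for any fixed i ∈ [n]. Here C(89−1, 5−1) = C(88, 4) = 2331890.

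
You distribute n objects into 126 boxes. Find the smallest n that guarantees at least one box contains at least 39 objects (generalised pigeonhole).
n = (39 − 1)·126 + 1 = 4789

By the generalised pigeonhole principle, to guarantee some box contains ≥ r objects we need more than (r − 1) · k objects total. Threshold: n = (r − 1) · k + 1. With r = 39 and k = 126: n = 38 · 126 + 1 = 4788 + 1 = 4789. For n = 4788 = 38 · 126, we can put exactly 38 objects in every box, avoiding 39 in any single one — so 4789 is tight.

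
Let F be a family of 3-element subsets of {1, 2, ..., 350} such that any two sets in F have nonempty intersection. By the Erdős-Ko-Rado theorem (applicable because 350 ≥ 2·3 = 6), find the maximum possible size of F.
max |F| = C(349, 2) = 60726

The Erdős-Ko-Rado theorem states: for n ≥ 2k, an intersecting family of k-subsets of an n-element set has size at most C(n − 1, k − 1), with equality for 'star' families {A ⊆ [n] : |A| = k, i ∈ A} (fix an element i). For n = 350, k = 3: C(349, 2) = 60726.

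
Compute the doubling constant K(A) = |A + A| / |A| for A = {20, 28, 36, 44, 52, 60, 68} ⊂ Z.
K = |A + A| / |A| = 13/7

Enumerate A + A = {a + b : a, b ∈ A}. With |A| = 7, there are |A|^2 = 49 ordered sum pairs; collecting distinct values, A + A = {40, 48, 56, 64, 72, 80, 88, 96, 104, 112, 120, 128, 136}, so |A + A| = 13. Thus K = 13/7. Here |A + A| = 2|A| − 1 = 13, the minimum possible — so K = 13/7 is minimal, which holds iff A is an arithmetic progression.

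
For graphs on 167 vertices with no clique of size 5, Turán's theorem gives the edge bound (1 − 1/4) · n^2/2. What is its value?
Turán density bound = (3/4) · 167^2/2 = 83667/8 ≈ 10458.375

Turán's theorem: ex(n, K_{r+1}) is achieved by the complete r-partite Turán graph T(n, r) with parts as balanced as possible, and is at most (1 − 1/r) · n^2/2. For r = 4, n = 167: the density bound is (3/4) · 27889/2 = 83667/8 ≈ 10458.375. The integer-valued extremum is e(T(167, 4)) = 10458, which is strictly less than the density bound 83667/8 since 4 ∤ 167 (the parts of T(167, 4) cannot all be equal).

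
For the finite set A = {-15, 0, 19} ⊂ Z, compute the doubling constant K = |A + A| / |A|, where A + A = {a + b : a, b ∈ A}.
K = |A + A| / |A| = 6/3 = 2

Enumerate A + A = {a + b : a, b ∈ A}. With |A| = 3, there are |A|^2 = 9 ordered sum pairs; collecting distinct values, A + A = {-30, -15, 0, 4, 19, 38}, so |A + A| = 6. Thus K = 6/3 = 2. For comparison, the minimum possible |A + A| over all 3-element sets is 2·3 − 1 = 5 (so min K = 5/3), attained only by arithmetic progressions.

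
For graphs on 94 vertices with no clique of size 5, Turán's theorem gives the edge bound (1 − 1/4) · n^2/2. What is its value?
Turán density bound = (3/4) · 94^2/2 = 6627/2 ≈ 3313.5

Turán's theorem: ex(n, K_{r+1}) is achieved by the complete r-partite Turán graph T(n, r) with parts as balanced as possible, and is at most (1 − 1/r) · n^2/2. For r = 4, n = 94: the density bound is (3/4) · 8836/2 = 6627/2 ≈ 3313.5. The integer-valued extremum is e(T(94, 4)) = 3313, which is strictly less than the density bound 6627/2 since 4 ∤ 94 (the parts of T(94, 4) cannot all be equal).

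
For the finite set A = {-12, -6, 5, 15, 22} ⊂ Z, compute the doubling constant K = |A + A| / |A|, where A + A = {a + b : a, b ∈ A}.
K = |A + A| / |A| = 14/5

Enumerate A + A = {a + b : a, b ∈ A}. With |A| = 5, there are |A|^2 = 25 ordered sum pairs; collecting distinct values, A + A = {-24, -18, -12, -7, -1, 3, 9, 10, 16, 20, 27, 30, 37, 44}, so |A + A| = 14. Thus K = 14/5. For comparison, the minimum possible |A + A| over all 5-element sets is 2·5 − 1 = 9 (so min K = 9/5), attained only by arithmetic progressions.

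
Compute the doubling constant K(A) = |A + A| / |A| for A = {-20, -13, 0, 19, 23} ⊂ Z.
K = |A + A| / |A| = 15/5 = 3

Enumerate A + A = {a + b : a, b ∈ A}. With |A| = 5, there are |A|^2 = 25 ordered sum pairs; collecting distinct values, A + A = {-40, -33, -26, -20, -13, -1, 0, 3, 6, 10, 19, 23, 38, 42, 46}, so |A + A| = 15. Thus K = 15/5 = 3. For comparison, the minimum possible |A + A| over all 5-element sets is 2·5 − 1 = 9 (so min K = 9/5), attained only by arithmetic progressions.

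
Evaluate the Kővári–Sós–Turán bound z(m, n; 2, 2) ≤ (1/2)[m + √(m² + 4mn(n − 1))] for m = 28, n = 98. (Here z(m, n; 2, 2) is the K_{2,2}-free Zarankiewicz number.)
z(28, 98; 2, 2) ≤ (1/2)[28 + √(28² + 4·28·98·97)] = (1/2)[28 + √1065456] = 530.1046

Kővári–Sós–Turán: let r_1, ..., r_28 be the row sums and z = Σ r_i the total number of 1s. Each pair of columns can share at most one row with both entries 1 (else a 2×2 all-ones block appears), so Σ_i C(r_i, 2) ≤ C(98, 2) = 4753. By convexity Σ_i C(r_i, 2) ≥ 28·C(z/28, 2) = z(z − 28)/(2·28), giving z² − 28z − 28·98·97 ≤ 0 and hence z ≤ (1/2)[28 + √(784 + 4·266168)] = (1/2)[28 + √1065456] ≈ (1/2)(28 + 1032.2093) = 530.1046.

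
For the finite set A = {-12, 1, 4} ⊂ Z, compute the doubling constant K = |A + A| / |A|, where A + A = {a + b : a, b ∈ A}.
K = |A + A| / |A| = 6/3 = 2

Enumerate A + A = {a + b : a, b ∈ A}. With |A| = 3, there are |A|^2 = 9 ordered sum pairs; collecting distinct values, A + A = {-24, -11, -8, 2, 5, 8}, so |A + A| = 6. Thus K = 6/3 = 2. For comparison, the minimum possible |A + A| over all 3-element sets is 2·3 − 1 = 5 (so min K = 5/3), attained only by arithmetic progressions.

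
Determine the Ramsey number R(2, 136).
R(2, 136) = 136

R(2, k) = k for all k ≥ 2: in a 2-colouring of K_k, either some edge is red (a red K_2) or all edges are blue (a blue K_k). And K_{135} coloured all-blue has no blue K_136, so R(2, 136) > 135. Hence R(2, 136) = 136.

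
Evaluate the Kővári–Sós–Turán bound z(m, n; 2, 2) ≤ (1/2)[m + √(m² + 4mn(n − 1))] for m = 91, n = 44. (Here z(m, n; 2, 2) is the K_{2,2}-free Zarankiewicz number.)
z(91, 44; 2, 2) ≤ (1/2)[91 + √(91² + 4·91·44·43)] = (1/2)[91 + √696969] = 462.9233

Kővári–Sós–Turán: let r_1, ..., r_91 be the row sums and z = Σ r_i the total number of 1s. Each pair of columns can share at most one row with both entries 1 (else a 2×2 all-ones block appears), so Σ_i C(r_i, 2) ≤ C(44, 2) = 946. By convexity Σ_i C(r_i, 2) ≥ 91·C(z/91, 2) = z(z − 91)/(2·91), giving z² − 91z − 91·44·43 ≤ 0 and hence z ≤ (1/2)[91 + √(8281 + 4·172172)] = (1/2)[91 + √696969] ≈ (1/2)(91 + 834.8467) = 462.9233.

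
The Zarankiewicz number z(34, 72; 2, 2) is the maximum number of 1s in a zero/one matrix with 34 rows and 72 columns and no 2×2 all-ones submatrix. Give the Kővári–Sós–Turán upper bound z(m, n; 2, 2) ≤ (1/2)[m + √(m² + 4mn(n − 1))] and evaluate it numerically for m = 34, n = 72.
z(34, 72; 2, 2) ≤ (1/2)[34 + √(34² + 4·34·72·71)] = (1/2)[34 + √696388] = 434.2493

Kővári–Sós–Turán: let r_1, ..., r_34 be the row sums and z = Σ r_i the total number of 1s. Each pair of columns can share at most one row with both entries 1 (else a 2×2 all-ones block appears), so Σ_i C(r_i, 2) ≤ C(72, 2) = 2556. By convexity Σ_i C(r_i, 2) ≥ 34·C(z/34, 2) = z(z − 34)/(2·34), giving z² − 34z − 34·72·71 ≤ 0 and hence z ≤ (1/2)[34 + √(1156 + 4·173808)] = (1/2)[34 + √696388] ≈ (1/2)(34 + 834.4987) = 434.2493.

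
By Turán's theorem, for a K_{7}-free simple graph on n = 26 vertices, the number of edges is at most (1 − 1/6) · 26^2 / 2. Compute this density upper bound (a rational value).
Turán density bound = (5/6) · 26^2/2 = 845/3 ≈ 281.6667

Turán's theorem: ex(n, K_{r+1}) is achieved by the complete r-partite Turán graph T(n, r) with parts as balanced as possible, and is at most (1 − 1/r) · n^2/2. For r = 6, n = 26: the density bound is (5/6) · 676/2 = 845/3 ≈ 281.6667. The integer-valued extremum is e(T(26, 6)) = 281, which is strictly less than the density bound 845/3 since 6 ∤ 26 (the parts of T(26, 6) cannot all be equal).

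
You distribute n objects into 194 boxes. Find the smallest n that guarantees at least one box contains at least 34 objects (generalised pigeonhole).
n = (34 − 1)·194 + 1 = 6403

By the generalised pigeonhole principle, to guarantee some box contains ≥ r objects we need more than (r − 1) · k objects total. Threshold: n = (r − 1) · k + 1. With r = 34 and k = 194: n = 33 · 194 + 1 = 6402 + 1 = 6403. For n = 6402 = 33 · 194, we can put exactly 33 objects in every box, avoiding 34 in any single one — so 6403 is tight.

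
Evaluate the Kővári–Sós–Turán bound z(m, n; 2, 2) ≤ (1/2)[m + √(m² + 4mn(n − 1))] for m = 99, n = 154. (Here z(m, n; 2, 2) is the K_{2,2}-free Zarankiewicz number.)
z(99, 154; 2, 2) ≤ (1/2)[99 + √(99² + 4·99·154·153)] = (1/2)[99 + √9340353] = 1577.5996

Kővári–Sós–Turán: let r_1, ..., r_99 be the row sums and z = Σ r_i the total number of 1s. Each pair of columns can share at most one row with both entries 1 (else a 2×2 all-ones block appears), so Σ_i C(r_i, 2) ≤ C(154, 2) = 11781. By convexity Σ_i C(r_i, 2) ≥ 99·C(z/99, 2) = z(z − 99)/(2·99), giving z² − 99z − 99·154·153 ≤ 0 and hence z ≤ (1/2)[99 + √(9801 + 4·2332638)] = (1/2)[99 + √9340353] ≈ (1/2)(99 + 3056.1991) = 1577.5996.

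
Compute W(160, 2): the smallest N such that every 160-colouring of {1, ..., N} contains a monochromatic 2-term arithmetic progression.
W(160, 2) = 160 + 1 = 161

A 2-term AP is any pair of integers, so a monochromatic 2-AP exists iff some colour is used at least twice. With 160 colours, the colouring i ↦ i on {1, ..., 160} uses each colour once, avoiding any monochromatic pair, so W(160, 2) > 160. For {1, ..., 161}, pigeonhole forces two integers of the same colour, which form a monochromatic 2-AP. Hence W(160, 2) = 161.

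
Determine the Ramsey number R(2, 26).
R(2, 26) = 26

R(2, k) = k for all k ≥ 2: in a 2-colouring of K_k, either some edge is red (a red K_2) or all edges are blue (a blue K_k). And K_{25} coloured all-blue has no blue K_26, so R(2, 26) > 25. Hence R(2, 26) = 26.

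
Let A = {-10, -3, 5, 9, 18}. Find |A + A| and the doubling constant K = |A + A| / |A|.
K = |A + A| / |A| = 15/5 = 3

Enumerate A + A = {a + b : a, b ∈ A}. With |A| = 5, there are |A|^2 = 25 ordered sum pairs; collecting distinct values, A + A = {-20, -13, -6, -5, -1, 2, 6, 8, 10, 14, 15, 18, 23, 27, 36}, so |A + A| = 15. Thus K = 15/5 = 3. For comparison, the minimum possible |A + A| over all 5-element sets is 2·5 − 1 = 9 (so min K = 9/5), attained only by arithmetic progressions.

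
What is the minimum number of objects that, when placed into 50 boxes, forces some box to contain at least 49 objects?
n = (49 − 1)·50 + 1 = 2401

By the generalised pigeonhole principle, to guarantee some box contains ≥ r objects we need more than (r − 1) · k objects total. Threshold: n = (r − 1) · k + 1. With r = 49 and k = 50: n = 48 · 50 + 1 = 2400 + 1 = 2401. For n = 2400 = 48 · 50, we can put exactly 48 objects in every box, avoiding 49 in any single one — so 2401 is tight.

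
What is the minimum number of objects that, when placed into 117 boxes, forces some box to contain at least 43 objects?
n = (43 − 1)·117 + 1 = 4915

By the generalised pigeonhole principle, to guarantee some box contains ≥ r objects we need more than (r − 1) · k objects total. Threshold: n = (r − 1) · k + 1. With r = 43 and k = 117: n = 42 · 117 + 1 = 4914 + 1 = 4915. For n = 4914 = 42 · 117, we can put exactly 42 objects in every box, avoiding 43 in any single one — so 4915 is tight.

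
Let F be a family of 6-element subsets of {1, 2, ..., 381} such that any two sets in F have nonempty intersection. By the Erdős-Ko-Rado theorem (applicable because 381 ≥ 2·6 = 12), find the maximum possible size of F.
max |F| = C(380, 5) = 64307637576

Erdős-Ko-Rado (1961): when n ≥ 2k, max |F| = C(n−1, k−1). The bound is attained by the star {A : i ∈ A} for any fixed i ∈ [n]. Here C(381−1, 6−1) = C(380, 5) = 64307637576.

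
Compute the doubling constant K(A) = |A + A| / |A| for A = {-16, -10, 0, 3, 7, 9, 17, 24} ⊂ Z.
K = |A + A| / |A| = 32/8 = 4

Enumerate A + A = {a + b : a, b ∈ A}. With |A| = 8, there are |A|^2 = 64 ordered sum pairs; collecting distinct values, A + A = {-32, -26, -20, -16, -13, -10, -9, -7, -3, -1, 0, 1, 3, 6, 7, 8, 9, 10, 12, 14, 16, 17, 18, 20, 24, 26, 27, 31, 33, 34, 41, 48}, so |A + A| = 32. Thus K = 32/8 = 4. For comparison, the minimum possible |A + A| over all 8-element sets is 2·8 − 1 = 15 (so min K = 15/8), attained only by arithmetic progressions.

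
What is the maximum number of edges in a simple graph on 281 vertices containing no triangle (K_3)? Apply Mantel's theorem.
ex(281, K_3) = ⌊281^2/4⌋ = 19740

Mantel (1907): a triangle-free graph on n vertices has at most ⌊n^2/4⌋ edges, with equality for the complete bipartite graph K_{⌊n/2⌋, ⌈n/2⌉}. For n = 281: ⌊281^2/4⌋ = ⌊78961/4⌋ = 19740. The extremal graph is K_{140, 141}, which has 140·141 = 19740 edges.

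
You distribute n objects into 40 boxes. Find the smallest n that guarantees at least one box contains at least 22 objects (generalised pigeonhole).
n = (22 − 1)·40 + 1 = 841

By the generalised pigeonhole principle, to guarantee some box contains ≥ r objects we need more than (r − 1) · k objects total. Threshold: n = (r − 1) · k + 1. With r = 22 and k = 40: n = 21 · 40 + 1 = 840 + 1 = 841. For n = 840 = 21 · 40, we can put exactly 21 objects in every box, avoiding 22 in any single one — so 841 is tight.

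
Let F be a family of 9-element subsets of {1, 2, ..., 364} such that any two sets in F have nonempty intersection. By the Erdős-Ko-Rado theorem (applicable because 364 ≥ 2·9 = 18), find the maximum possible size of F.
max |F| = C(363, 8) = 6918310730493657

Erdős-Ko-Rado (1961): when n ≥ 2k, max |F| = C(n−1, k−1). The bound is attained by the star {A : i ∈ A} for any fixed i ∈ [n]. Here C(364−1, 9−1) = C(363, 8) = 6918310730493657.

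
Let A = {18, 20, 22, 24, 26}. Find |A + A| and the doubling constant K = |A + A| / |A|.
K = |A + A| / |A| = 9/5

Enumerate A + A = {a + b : a, b ∈ A}. With |A| = 5, there are |A|^2 = 25 ordered sum pairs; collecting distinct values, A + A = {36, 38, 40, 42, 44, 46, 48, 50, 52}, so |A + A| = 9. Thus K = 9/5. Here |A + A| = 2|A| − 1 = 9, the minimum possible — so K = 9/5 is minimal, which holds iff A is an arithmetic progression.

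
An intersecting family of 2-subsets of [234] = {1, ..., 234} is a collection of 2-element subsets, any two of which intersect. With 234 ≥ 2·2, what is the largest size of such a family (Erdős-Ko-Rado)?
max |F| = C(233, 1) = 233

Erdős-Ko-Rado (1961): when n ≥ 2k, max |F| = C(n−1, k−1). The bound is attained by the star {A : i ∈ A} for any fixed i ∈ [n]. Here C(234−1, 2−1) = C(233, 1) = 233.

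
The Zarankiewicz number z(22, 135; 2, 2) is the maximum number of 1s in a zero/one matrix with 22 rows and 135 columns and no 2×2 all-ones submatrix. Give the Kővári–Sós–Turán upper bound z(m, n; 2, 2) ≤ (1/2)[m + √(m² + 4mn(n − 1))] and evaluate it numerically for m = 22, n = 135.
z(22, 135; 2, 2) ≤ (1/2)[22 + √(22² + 4·22·135·134)] = (1/2)[22 + √1592404] = 641.9525

Kővári–Sós–Turán: let r_1, ..., r_22 be the row sums and z = Σ r_i the total number of 1s. Each pair of columns can share at most one row with both entries 1 (else a 2×2 all-ones block appears), so Σ_i C(r_i, 2) ≤ C(135, 2) = 9045. By convexity Σ_i C(r_i, 2) ≥ 22·C(z/22, 2) = z(z − 22)/(2·22), giving z² − 22z − 22·135·134 ≤ 0 and hence z ≤ (1/2)[22 + √(484 + 4·397980)] = (1/2)[22 + √1592404] ≈ (1/2)(22 + 1261.9049) = 641.9525.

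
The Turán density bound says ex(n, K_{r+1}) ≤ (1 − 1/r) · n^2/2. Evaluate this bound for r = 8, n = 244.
Turán density bound = (7/8) · 244^2/2 = 26047

Turán's theorem: ex(n, K_{r+1}) is achieved by the complete r-partite Turán graph T(n, r) with parts as balanced as possible, and is at most (1 − 1/r) · n^2/2. For r = 8, n = 244: the density bound is (7/8) · 59536/2 = 26047. The integer-valued extremum is e(T(244, 8)) = 26046, which is strictly less than the density bound 26047 since 8 ∤ 244 (the parts of T(244, 8) cannot all be equal).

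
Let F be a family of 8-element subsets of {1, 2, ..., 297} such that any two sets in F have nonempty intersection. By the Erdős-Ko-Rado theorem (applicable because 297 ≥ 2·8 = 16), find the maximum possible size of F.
max |F| = C(296, 7) = 36776634168680

The Erdős-Ko-Rado theorem states: for n ≥ 2k, an intersecting family of k-subsets of an n-element set has size at most C(n − 1, k − 1), with equality for 'star' families {A ⊆ [n] : |A| = k, i ∈ A} (fix an element i). For n = 297, k = 8: C(296, 7) = 36776634168680.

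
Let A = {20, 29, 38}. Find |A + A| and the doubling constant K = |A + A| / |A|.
K = |A + A| / |A| = 5/3

Enumerate A + A = {a + b : a, b ∈ A}. With |A| = 3, there are |A|^2 = 9 ordered sum pairs; collecting distinct values, A + A = {40, 49, 58, 67, 76}, so |A + A| = 5. Thus K = 5/3. Here |A + A| = 2|A| − 1 = 5, the minimum possible — so K = 5/3 is minimal, which holds iff A is an arithmetic progression.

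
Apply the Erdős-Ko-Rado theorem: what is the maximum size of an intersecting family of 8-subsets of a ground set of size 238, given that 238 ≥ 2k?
max |F| = C(237, 7) = 7620253481412

Erdős-Ko-Rado (1961): when n ≥ 2k, max |F| = C(n−1, k−1). The bound is attained by the star {A : i ∈ A} for any fixed i ∈ [n]. Here C(238−1, 8−1) = C(237, 7) = 7620253481412.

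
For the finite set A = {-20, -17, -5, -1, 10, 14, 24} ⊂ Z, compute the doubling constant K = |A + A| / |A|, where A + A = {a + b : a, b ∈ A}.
K = |A + A| / |A| = 25/7

Enumerate A + A = {a + b : a, b ∈ A}. With |A| = 7, there are |A|^2 = 49 ordered sum pairs; collecting distinct values, A + A = {-40, -37, -34, -25, -22, -21, -18, -10, -7, -6, -3, -2, 4, 5, 7, 9, 13, 19, 20, 23, 24, 28, 34, 38, 48}, so |A + A| = 25. Thus K = 25/7. For comparison, the minimum possible |A + A| over all 7-element sets is 2·7 − 1 = 13 (so min K = 13/7), attained only by arithmetic progressions.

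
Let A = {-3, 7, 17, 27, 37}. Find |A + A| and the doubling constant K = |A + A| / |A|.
K = |A + A| / |A| = 9/5

Enumerate A + A = {a + b : a, b ∈ A}. With |A| = 5, there are |A|^2 = 25 ordered sum pairs; collecting distinct values, A + A = {-6, 4, 14, 24, 34, 44, 54, 64, 74}, so |A + A| = 9. Thus K = 9/5. Here |A + A| = 2|A| − 1 = 9, the minimum possible — so K = 9/5 is minimal, which holds iff A is an arithmetic progression.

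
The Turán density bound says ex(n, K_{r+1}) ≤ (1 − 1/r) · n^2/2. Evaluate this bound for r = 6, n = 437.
Turán density bound = (5/6) · 437^2/2 = 954845/12 ≈ 79570.4167

Turán's theorem: ex(n, K_{r+1}) is achieved by the complete r-partite Turán graph T(n, r) with parts as balanced as possible, and is at most (1 − 1/r) · n^2/2. For r = 6, n = 437: the density bound is (5/6) · 190969/2 = 954845/12 ≈ 79570.4167. The integer-valued extremum is e(T(437, 6)) = 79570, which is strictly less than the density bound 954845/12 since 6 ∤ 437 (the parts of T(437, 6) cannot all be equal).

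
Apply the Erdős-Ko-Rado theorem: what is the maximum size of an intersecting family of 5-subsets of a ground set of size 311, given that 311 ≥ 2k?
max |F| = C(310, 4) = 377396635

Erdős-Ko-Rado (1961): when n ≥ 2k, max |F| = C(n−1, k−1). The bound is attained by the star {A : i ∈ A} for any fixed i ∈ [n]. Here C(311−1, 5−1) = C(310, 4) = 377396635.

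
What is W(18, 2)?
W(18, 2) = 18 + 1 = 19

A 2-term AP is any pair of integers, so a monochromatic 2-AP exists iff some colour is used at least twice. With 18 colours, the colouring i ↦ i on {1, ..., 18} uses each colour once, avoiding any monochromatic pair, so W(18, 2) > 18. For {1, ..., 19}, pigeonhole forces two integers of the same colour, which form a monochromatic 2-AP. Hence W(18, 2) = 19.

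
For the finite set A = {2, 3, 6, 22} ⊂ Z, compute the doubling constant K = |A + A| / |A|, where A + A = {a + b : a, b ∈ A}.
K = |A + A| / |A| = 10/4 = 5/2

Enumerate A + A = {a + b : a, b ∈ A}. With |A| = 4, there are |A|^2 = 16 ordered sum pairs; collecting distinct values, A + A = {4, 5, 6, 8, 9, 12, 24, 25, 28, 44}, so |A + A| = 10. Thus K = 10/4 = 5/2. For comparison, the minimum possible |A + A| over all 4-element sets is 2·4 − 1 = 7 (so min K = 7/4), attained only by arithmetic progressions.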